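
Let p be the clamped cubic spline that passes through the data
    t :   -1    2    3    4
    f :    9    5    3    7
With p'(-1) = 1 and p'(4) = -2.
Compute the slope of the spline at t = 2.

Put M_i = p'' at the i-th knot. Here h = (3, 1, 1) and Δ = (-4/3, -2, 4), so the interior equations h_(i-1)·M_(i-1) + 2(h_(i-1)+h_i)·M_i + h_i·M_(i+1) = 6(Δ_i − Δ_(i-1)) read
  3·M_0 + 8·M_1 + 1·M_2 = 6(Δ_1 - Δ_0) = -4
  1·M_1 + 4·M_2 + 1·M_3 = 6(Δ_2 - Δ_1) = 36
Clamped end conditions give two more equations: 2h_0·M_0 + h_0·M_1 = 6(Δ_0 - p'(-1)) = -14 and h_2·M_2 + 2h_2·M_3 = 6(p'(4) - Δ_2) = -36.
Solving: M_0 = -4/3, M_1 = -2, M_2 = 16, M_3 = -26.
On [2, 3], p'(t) = b_1 + 2c_1·(t - 2) + 3d_1·(t - 2)² with b_1 = Δ_1 - h_1(2M_1 + M_2)/6 = -4, c_1 = M_1/2 = -1, d_1 = (M_2 - M_1)/(6h_1) = 3. So p'(2) = -4.

-4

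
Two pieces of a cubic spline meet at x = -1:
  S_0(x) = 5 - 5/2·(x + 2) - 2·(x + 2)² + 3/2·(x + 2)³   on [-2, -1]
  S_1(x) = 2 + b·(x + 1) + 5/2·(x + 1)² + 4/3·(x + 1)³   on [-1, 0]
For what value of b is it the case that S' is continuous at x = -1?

-2

S_0'(x) = -5/2 - 4·(x + 2) + 9/2·(x + 2)², so S_0'(-1) = -2. On the right, S_1'(-1) = b, so b = -2.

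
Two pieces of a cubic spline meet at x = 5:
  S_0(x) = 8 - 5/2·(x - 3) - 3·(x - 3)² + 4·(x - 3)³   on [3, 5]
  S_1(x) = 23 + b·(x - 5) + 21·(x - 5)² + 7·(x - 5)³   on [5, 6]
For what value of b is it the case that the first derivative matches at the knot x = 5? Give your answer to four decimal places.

S_0'(x) = -5/2 - 6·(x - 3) + 12·(x - 3)², so S_0'(5) = 67/2. On the right, S_1'(5) = b, so b = 67/2.

33.5000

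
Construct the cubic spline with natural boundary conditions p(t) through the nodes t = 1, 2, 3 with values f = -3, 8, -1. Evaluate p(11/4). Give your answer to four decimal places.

With M_i denoting the second derivative at x_i, h_i = 1, 1, and Δ_i = (y_(i+1) − y_i)/h_i = 11, -9:
  1·M_0 + 4·M_1 + 1·M_2 = 6(Δ_1 - Δ_0) = -120
Natural end conditions: M_0 = M_2 = 0.
Hence M_0 = 0, M_1 = -30, M_2 = 0.
On [2, 3], p(t) = 8 + 1·(t - 2) - 15·(t - 2)² + 5·(t - 2)³.
With (t - 2) = 3/4: p(11/4) = 155/64.

2.4219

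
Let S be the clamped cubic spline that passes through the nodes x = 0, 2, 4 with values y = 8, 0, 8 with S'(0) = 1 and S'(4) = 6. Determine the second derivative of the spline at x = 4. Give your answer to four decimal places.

Put M_i = S'' at the i-th knot. Here h = (2, 2) and Δ = (-4, 4), so the interior equations h_(i-1)·M_(i-1) + 2(h_(i-1)+h_i)·M_i + h_i·M_(i+1) = 6(Δ_i − Δ_(i-1)) read
  2·M_0 + 8·M_1 + 2·M_2 = 6(Δ_1 - Δ_0) = 48
Clamped end conditions give two more equations: 2h_0·M_0 + h_0·M_1 = 6(Δ_0 - S'(0)) = -30 and h_1·M_1 + 2h_1·M_2 = 6(S'(4) - Δ_1) = 12.
Hence M_0 = -49/4, M_1 = 19/2, M_2 = -7/4.

-1.7500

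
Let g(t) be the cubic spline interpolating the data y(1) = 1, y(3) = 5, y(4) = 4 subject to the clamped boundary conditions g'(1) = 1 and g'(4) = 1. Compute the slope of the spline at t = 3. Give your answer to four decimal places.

Let m_i = g''(x_i). Step sizes h_i = 2, 1; slopes of the chords Δ_i = (y_(i+1) - y_i)/h_i = 2, -1.
  2·m_0 + 6·m_1 + 1·m_2 = 6(Δ_1 - Δ_0) = -18
Clamped end conditions give two more equations: 2h_0·m_0 + h_0·m_1 = 6(Δ_0 - g'(1)) = 6 and h_1·m_1 + 2h_1·m_2 = 6(g'(4) - Δ_1) = 12.
Forward elimination and back-substitution give m_0 = 9/2, m_1 = -6, m_2 = 9.
On [3, 4], g'(t) = b_1 + 2c_1·(t - 3) + 3d_1·(t - 3)² with b_1 = Δ_1 - h_1(2m_1 + m_2)/6 = -1/2, c_1 = m_1/2 = -3, d_1 = (m_2 - m_1)/(6h_1) = 5/2. So g'(3) = -1/2.

-0.5000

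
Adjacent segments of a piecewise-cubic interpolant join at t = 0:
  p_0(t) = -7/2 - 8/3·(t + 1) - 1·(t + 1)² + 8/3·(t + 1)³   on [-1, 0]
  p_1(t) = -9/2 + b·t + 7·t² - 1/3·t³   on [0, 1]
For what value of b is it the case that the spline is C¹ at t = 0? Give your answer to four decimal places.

3.3333

p_0'(t) = -8/3 - 2·(t + 1) + 8·(t + 1)², so p_0'(0) = 10/3. On the right, p_1'(0) = b, so b = 10/3.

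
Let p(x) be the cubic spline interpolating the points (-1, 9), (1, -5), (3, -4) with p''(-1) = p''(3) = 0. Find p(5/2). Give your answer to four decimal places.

-5.1289

Write σ_i for p''(x_i). With h_i = 2, 2 and divided differences Δ_i = -7, 1/2, the continuity of p' gives the tridiagonal system
  2·σ_0 + 8·σ_1 + 2·σ_2 = 6(Δ_1 - Δ_0) = 45
Natural end conditions: σ_0 = σ_2 = 0.
Solving the tridiagonal system: σ_0 = 0, σ_1 = 45/8, σ_2 = 0.
On [1, 3], p(x) = -5 - 13/4·(x - 1) + 45/16·(x - 1)² - 15/32·(x - 1)³.
With (x - 1) = 3/2: p(5/2) = -1313/256.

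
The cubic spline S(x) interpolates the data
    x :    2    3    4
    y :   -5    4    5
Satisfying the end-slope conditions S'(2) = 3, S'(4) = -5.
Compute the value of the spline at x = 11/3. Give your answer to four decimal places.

Write σ_i for S''(x_i). With h_i = 1, 1 and divided differences Δ_i = 9, 1, the continuity of S' gives the tridiagonal system
  1·σ_0 + 4·σ_1 + 1·σ_2 = 6(Δ_1 - Δ_0) = -48
Clamped end conditions give two more equations: 2h_0·σ_0 + h_0·σ_1 = 6(Δ_0 - S'(2)) = 36 and h_1·σ_1 + 2h_1·σ_2 = 6(S'(4) - Δ_1) = -36.
Solving: σ_0 = 26, σ_1 = -16, σ_2 = -10.
On [3, 4], S(x) = 4 + 8·(x - 3) - 8·(x - 3)² + 1·(x - 3)³.
With (x - 3) = 2/3: S(11/3) = 164/27.

6.0741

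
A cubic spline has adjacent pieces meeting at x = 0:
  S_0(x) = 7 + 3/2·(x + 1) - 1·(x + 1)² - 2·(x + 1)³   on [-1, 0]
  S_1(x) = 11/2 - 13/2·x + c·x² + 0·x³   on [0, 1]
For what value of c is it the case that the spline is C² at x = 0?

S_0''(x) = -2 - 12·(x + 1), so S_0''(0) = -14. On the right, S_1''(0) = 2c, so c = -7.

-7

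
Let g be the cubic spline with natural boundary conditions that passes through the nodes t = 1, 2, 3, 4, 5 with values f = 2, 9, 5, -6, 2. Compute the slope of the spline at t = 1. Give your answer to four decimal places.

Put M_i = g'' at the i-th knot. Here h = (1, 1, 1, 1) and Δ = (7, -4, -11, 8), so the interior equations h_(i-1)·M_(i-1) + 2(h_(i-1)+h_i)·M_i + h_i·M_(i+1) = 6(Δ_i − Δ_(i-1)) read
  1·M_0 + 4·M_1 + 1·M_2 = 6(Δ_1 - Δ_0) = -66
  1·M_1 + 4·M_2 + 1·M_3 = 6(Δ_2 - Δ_1) = -42
  1·M_2 + 4·M_3 + 1·M_4 = 6(Δ_3 - Δ_2) = 114
Natural end conditions: M_0 = M_4 = 0.
Hence M_0 = 0, M_1 = -177/14, M_2 = -108/7, M_3 = 453/14, M_4 = 0.
On [1, 2], g'(t) = b_0 + 2c_0·(t - 1) + 3d_0·(t - 1)² with b_0 = Δ_0 - h_0(2M_0 + M_1)/6 = 255/28, c_0 = M_0/2 = 0, d_0 = (M_1 - M_0)/(6h_0) = -59/28. So g'(1) = 255/28.

9.1071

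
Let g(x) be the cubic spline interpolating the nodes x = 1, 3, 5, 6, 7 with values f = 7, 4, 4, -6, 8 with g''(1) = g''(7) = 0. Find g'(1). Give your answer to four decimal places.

Let M_i = g''(x_i). Step sizes h_i = 2, 2, 1, 1; slopes of the chords Δ_i = (y_(i+1) - y_i)/h_i = -3/2, 0, -10, 14.
  2·M_0 + 8·M_1 + 2·M_2 = 6(Δ_1 - Δ_0) = 9
  2·M_1 + 6·M_2 + 1·M_3 = 6(Δ_2 - Δ_1) = -60
  1·M_2 + 4·M_3 + 1·M_4 = 6(Δ_3 - Δ_2) = 144
Natural end conditions: M_0 = M_4 = 0.
Forward elimination and back-substitution give M_0 = 0, M_1 = 325/56, M_2 = -131/7, M_3 = 1139/28, M_4 = 0.
On [1, 3], g'(x) = b_0 + 2c_0·(x - 1) + 3d_0·(x - 1)² with b_0 = Δ_0 - h_0(2M_0 + M_1)/6 = -577/168, c_0 = M_0/2 = 0, d_0 = (M_1 - M_0)/(6h_0) = 325/672. So g'(1) = -577/168.

-3.4345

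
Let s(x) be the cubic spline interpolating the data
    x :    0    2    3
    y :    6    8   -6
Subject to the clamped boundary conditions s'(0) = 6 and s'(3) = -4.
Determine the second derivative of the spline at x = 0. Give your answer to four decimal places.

4.1667

Write M_i for s''(x_i). With h_i = 2, 1 and divided differences Δ_i = 1, -14, the continuity of s' gives the tridiagonal system
  2·M_0 + 6·M_1 + 1·M_2 = 6(Δ_1 - Δ_0) = -90
Clamped end conditions give two more equations: 2h_0·M_0 + h_0·M_1 = 6(Δ_0 - s'(0)) = -30 and h_1·M_1 + 2h_1·M_2 = 6(s'(3) - Δ_1) = 60.
Forward elimination and back-substitution give M_0 = 25/6, M_1 = -70/3, M_2 = 125/3.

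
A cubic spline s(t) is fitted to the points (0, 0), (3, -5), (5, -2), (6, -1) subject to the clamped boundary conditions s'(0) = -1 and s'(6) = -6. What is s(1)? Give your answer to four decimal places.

Write M_i for s''(x_i). With h_i = 3, 2, 1 and divided differences Δ_i = -5/3, 3/2, 1, the continuity of s' gives the tridiagonal system
  3·M_0 + 10·M_1 + 2·M_2 = 6(Δ_1 - Δ_0) = 19
  2·M_1 + 6·M_2 + 1·M_3 = 6(Δ_2 - Δ_1) = -3
Clamped end conditions give two more equations: 2h_0·M_0 + h_0·M_1 = 6(Δ_0 - s'(0)) = -4 and h_2·M_2 + 2h_2·M_3 = 6(s'(6) - Δ_2) = -42.
Forward elimination and back-substitution give M_0 = -91/57, M_1 = 106/57, M_2 = 148/57, M_3 = -1271/57.
On [0, 3], s(t) = 0 - 1·t - 91/114·t² + 197/1026·t³.
With t = 1: s(1) = -824/513.

-1.6062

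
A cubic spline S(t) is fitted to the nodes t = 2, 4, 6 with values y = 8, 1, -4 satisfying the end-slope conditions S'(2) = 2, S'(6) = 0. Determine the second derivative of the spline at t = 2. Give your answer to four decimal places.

-9.5000

Let M_i = S''(x_i). Step sizes h_i = 2, 2; slopes of the chords Δ_i = (y_(i+1) - y_i)/h_i = -7/2, -5/2.
  2·M_0 + 8·M_1 + 2·M_2 = 6(Δ_1 - Δ_0) = 6
Clamped end conditions give two more equations: 2h_0·M_0 + h_0·M_1 = 6(Δ_0 - S'(2)) = -33 and h_1·M_1 + 2h_1·M_2 = 6(S'(6) - Δ_1) = 15.
Solving the tridiagonal system: M_0 = -19/2, M_1 = 5/2, M_2 = 5/2.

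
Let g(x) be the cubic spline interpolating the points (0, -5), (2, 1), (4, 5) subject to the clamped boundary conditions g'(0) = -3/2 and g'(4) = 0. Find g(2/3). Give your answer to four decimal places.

Let m_i = g''(x_i). Step sizes h_i = 2, 2; slopes of the chords Δ_i = (y_(i+1) - y_i)/h_i = 3, 2.
  2·m_0 + 8·m_1 + 2·m_2 = 6(Δ_1 - Δ_0) = -6
Clamped end conditions give two more equations: 2h_0·m_0 + h_0·m_1 = 6(Δ_0 - g'(0)) = 27 and h_1·m_1 + 2h_1·m_2 = 6(g'(4) - Δ_1) = -12.
Solving: m_0 = 63/8, m_1 = -9/4, m_2 = -15/8.
On [0, 2], g(x) = -5 - 3/2·x + 63/16·x² - 27/32·x³.
With x = 2/3: g(2/3) = -9/2.

-4.5000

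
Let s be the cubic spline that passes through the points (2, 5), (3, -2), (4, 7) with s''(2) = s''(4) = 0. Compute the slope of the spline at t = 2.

-11

Write M_i for s''(x_i). With h_i = 1, 1 and divided differences Δ_i = -7, 9, the continuity of s' gives the tridiagonal system
  1·M_0 + 4·M_1 + 1·M_2 = 6(Δ_1 - Δ_0) = 96
Natural end conditions: M_0 = M_2 = 0.
Solving the tridiagonal system: M_0 = 0, M_1 = 24, M_2 = 0.
On [2, 3], s'(t) = b_0 + 2c_0·(t - 2) + 3d_0·(t - 2)² with b_0 = Δ_0 - h_0(2M_0 + M_1)/6 = -11, c_0 = M_0/2 = 0, d_0 = (M_1 - M_0)/(6h_0) = 4. So s'(2) = -11.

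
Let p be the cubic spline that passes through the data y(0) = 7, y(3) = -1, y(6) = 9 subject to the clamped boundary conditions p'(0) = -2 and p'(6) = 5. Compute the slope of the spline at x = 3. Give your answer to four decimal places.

-0.2500

Write M_i for p''(x_i). With h_i = 3, 3 and divided differences Δ_i = -8/3, 10/3, the continuity of p' gives the tridiagonal system
  3·M_0 + 12·M_1 + 3·M_2 = 6(Δ_1 - Δ_0) = 36
Clamped end conditions give two more equations: 2h_0·M_0 + h_0·M_1 = 6(Δ_0 - p'(0)) = -4 and h_1·M_1 + 2h_1·M_2 = 6(p'(6) - Δ_1) = 10.
Hence M_0 = -5/2, M_1 = 11/3, M_2 = -1/6.
On [3, 6], p'(x) = b_1 + 2c_1·(x - 3) + 3d_1·(x - 3)² with b_1 = Δ_1 - h_1(2M_1 + M_2)/6 = -1/4, c_1 = M_1/2 = 11/6, d_1 = (M_2 - M_1)/(6h_1) = -23/108. So p'(3) = -1/4.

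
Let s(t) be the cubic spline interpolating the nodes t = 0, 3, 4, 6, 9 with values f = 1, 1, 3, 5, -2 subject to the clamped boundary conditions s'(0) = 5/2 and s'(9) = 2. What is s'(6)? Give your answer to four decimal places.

-1.6288

Write σ_i for s''(x_i). With h_i = 3, 1, 2, 3 and divided differences Δ_i = 0, 2, 1, -7/3, the continuity of s' gives the tridiagonal system
  3·σ_0 + 8·σ_1 + 1·σ_2 = 6(Δ_1 - Δ_0) = 12
  1·σ_1 + 6·σ_2 + 2·σ_3 = 6(Δ_2 - Δ_1) = -6
  2·σ_2 + 10·σ_3 + 3·σ_4 = 6(Δ_3 - Δ_2) = -20
Clamped end conditions give two more equations: 2h_0·σ_0 + h_0·σ_1 = 6(Δ_0 - s'(0)) = -15 and h_3·σ_3 + 2h_3·σ_4 = 6(s'(9) - Δ_3) = 26.
Solving: σ_0 = -1591/396, σ_1 = 601/198, σ_2 = -91/396, σ_3 = -379/99, σ_4 = 1237/198.
On [6, 9], s'(t) = b_3 + 2c_3·(t - 6) + 3d_3·(t - 6)² with b_3 = Δ_3 - h_3(2σ_3 + σ_4)/6 = -215/132, c_3 = σ_3/2 = -379/198, d_3 = (σ_4 - σ_3)/(6h_3) = 665/1188. So s'(6) = -215/132.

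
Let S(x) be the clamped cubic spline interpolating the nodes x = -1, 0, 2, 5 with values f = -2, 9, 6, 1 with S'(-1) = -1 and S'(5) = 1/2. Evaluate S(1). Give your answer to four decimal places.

11.8728

Write M_i for S''(x_i). With h_i = 1, 2, 3 and divided differences Δ_i = 11, -3/2, -5/3, the continuity of S' gives the tridiagonal system
  1·M_0 + 6·M_1 + 2·M_2 = 6(Δ_1 - Δ_0) = -75
  2·M_1 + 10·M_2 + 3·M_3 = 6(Δ_2 - Δ_1) = -1
Clamped end conditions give two more equations: 2h_0·M_0 + h_0·M_1 = 6(Δ_0 - S'(-1)) = 72 and h_2·M_2 + 2h_2·M_3 = 6(S'(5) - Δ_2) = 13.
Hence M_0 = 2671/57, M_1 = -1238/57, M_2 = 241/57, M_3 = 1/19.
On [0, 2], S(x) = 9 + 1319/114·x - 619/57·x² + 493/228·x³.
With x = 1: S(1) = 2707/228.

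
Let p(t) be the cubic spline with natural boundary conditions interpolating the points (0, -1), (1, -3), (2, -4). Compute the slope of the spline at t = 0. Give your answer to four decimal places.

-2.2500

Write m_i for p''(x_i). With h_i = 1, 1 and divided differences Δ_i = -2, -1, the continuity of p' gives the tridiagonal system
  1·m_0 + 4·m_1 + 1·m_2 = 6(Δ_1 - Δ_0) = 6
Natural end conditions: m_0 = m_2 = 0.
Forward elimination and back-substitution give m_0 = 0, m_1 = 3/2, m_2 = 0.
On [0, 1], p'(t) = b_0 + 2c_0·t + 3d_0·t² with b_0 = Δ_0 - h_0(2m_0 + m_1)/6 = -9/4, c_0 = m_0/2 = 0, d_0 = (m_1 - m_0)/(6h_0) = 1/4. So p'(0) = -9/4.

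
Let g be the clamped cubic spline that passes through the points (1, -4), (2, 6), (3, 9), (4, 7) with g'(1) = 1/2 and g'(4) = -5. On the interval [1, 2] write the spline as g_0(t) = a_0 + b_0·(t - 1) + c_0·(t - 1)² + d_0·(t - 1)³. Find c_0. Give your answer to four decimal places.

Let σ_i = g''(x_i). Step sizes h_i = 1, 1, 1; slopes of the chords Δ_i = (y_(i+1) - y_i)/h_i = 10, 3, -2.
  1·σ_0 + 4·σ_1 + 1·σ_2 = 6(Δ_1 - Δ_0) = -42
  1·σ_1 + 4·σ_2 + 1·σ_3 = 6(Δ_2 - Δ_1) = -30
Clamped end conditions give two more equations: 2h_0·σ_0 + h_0·σ_1 = 6(Δ_0 - g'(1)) = 57 and h_2·σ_2 + 2h_2·σ_3 = 6(g'(4) - Δ_2) = -18.
Forward elimination and back-substitution give σ_0 = 578/15, σ_1 = -301/15, σ_2 = -4/15, σ_3 = -133/15.
On [1, 2], with g_0(t) = a_0 + b_0·(t - 1) + c_0·(t - 1)² + d_0·(t - 1)³: c_0 = σ_0/2 = 289/15, d_0 = (σ_1 - σ_0)/(6h_0) = -293/30, b_0 = Δ_0 - h_0(2σ_0 + σ_1)/6 = 1/2.

19.2667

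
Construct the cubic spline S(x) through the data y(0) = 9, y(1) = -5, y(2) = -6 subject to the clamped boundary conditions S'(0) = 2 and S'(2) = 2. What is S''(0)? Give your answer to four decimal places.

Write m_i for S''(x_i). With h_i = 1, 1 and divided differences Δ_i = -14, -1, the continuity of S' gives the tridiagonal system
  1·m_0 + 4·m_1 + 1·m_2 = 6(Δ_1 - Δ_0) = 78
Clamped end conditions give two more equations: 2h_0·m_0 + h_0·m_1 = 6(Δ_0 - S'(0)) = -96 and h_1·m_1 + 2h_1·m_2 = 6(S'(2) - Δ_1) = 18.
Solving: m_0 = -135/2, m_1 = 39, m_2 = -21/2.

-67.5000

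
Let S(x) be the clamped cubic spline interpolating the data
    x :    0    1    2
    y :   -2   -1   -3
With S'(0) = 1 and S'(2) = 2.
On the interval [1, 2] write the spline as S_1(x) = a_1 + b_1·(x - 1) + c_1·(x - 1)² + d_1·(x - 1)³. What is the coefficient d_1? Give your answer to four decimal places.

Write M_i for S''(x_i). With h_i = 1, 1 and divided differences Δ_i = 1, -2, the continuity of S' gives the tridiagonal system
  1·M_0 + 4·M_1 + 1·M_2 = 6(Δ_1 - Δ_0) = -18
Clamped end conditions give two more equations: 2h_0·M_0 + h_0·M_1 = 6(Δ_0 - S'(0)) = 0 and h_1·M_1 + 2h_1·M_2 = 6(S'(2) - Δ_1) = 24.
Hence M_0 = 5, M_1 = -10, M_2 = 17.
On [1, 2], with S_1(x) = a_1 + b_1·(x - 1) + c_1·(x - 1)² + d_1·(x - 1)³: c_1 = M_1/2 = -5, d_1 = (M_2 - M_1)/(6h_1) = 9/2, b_1 = Δ_1 - h_1(2M_1 + M_2)/6 = -3/2.

4.5000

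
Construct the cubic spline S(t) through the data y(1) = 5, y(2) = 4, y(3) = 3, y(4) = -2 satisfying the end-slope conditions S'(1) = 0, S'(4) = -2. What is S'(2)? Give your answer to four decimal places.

-0.5333

Put m_i = S'' at the i-th knot. Here h = (1, 1, 1) and Δ = (-1, -1, -5), so the interior equations h_(i-1)·m_(i-1) + 2(h_(i-1)+h_i)·m_i + h_i·m_(i+1) = 6(Δ_i − Δ_(i-1)) read
  1·m_0 + 4·m_1 + 1·m_2 = 6(Δ_1 - Δ_0) = 0
  1·m_1 + 4·m_2 + 1·m_3 = 6(Δ_2 - Δ_1) = -24
Clamped end conditions give two more equations: 2h_0·m_0 + h_0·m_1 = 6(Δ_0 - S'(1)) = -6 and h_2·m_2 + 2h_2·m_3 = 6(S'(4) - Δ_2) = 18.
Forward elimination and back-substitution give m_0 = -74/15, m_1 = 58/15, m_2 = -158/15, m_3 = 214/15.
On [2, 3], S'(t) = b_1 + 2c_1·(t - 2) + 3d_1·(t - 2)² with b_1 = Δ_1 - h_1(2m_1 + m_2)/6 = -8/15, c_1 = m_1/2 = 29/15, d_1 = (m_2 - m_1)/(6h_1) = -12/5. So S'(2) = -8/15.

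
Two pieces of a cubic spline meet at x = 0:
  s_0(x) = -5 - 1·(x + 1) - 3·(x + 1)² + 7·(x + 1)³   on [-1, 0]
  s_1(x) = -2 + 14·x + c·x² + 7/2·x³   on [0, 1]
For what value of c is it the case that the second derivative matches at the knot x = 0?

18

s_0''(x) = -6 + 42·(x + 1), so s_0''(0) = 36. On the right, s_1''(0) = 2c, so c = 18.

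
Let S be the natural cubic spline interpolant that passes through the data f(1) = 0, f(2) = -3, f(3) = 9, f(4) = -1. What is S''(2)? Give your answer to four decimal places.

Put σ_i = S'' at the i-th knot. Here h = (1, 1, 1) and Δ = (-3, 12, -10), so the interior equations h_(i-1)·σ_(i-1) + 2(h_(i-1)+h_i)·σ_i + h_i·σ_(i+1) = 6(Δ_i − Δ_(i-1)) read
  1·σ_0 + 4·σ_1 + 1·σ_2 = 6(Δ_1 - Δ_0) = 90
  1·σ_1 + 4·σ_2 + 1·σ_3 = 6(Δ_2 - Δ_1) = -132
Natural end conditions: σ_0 = σ_3 = 0.
Forward elimination and back-substitution give σ_0 = 0, σ_1 = 164/5, σ_2 = -206/5, σ_3 = 0.

32.8000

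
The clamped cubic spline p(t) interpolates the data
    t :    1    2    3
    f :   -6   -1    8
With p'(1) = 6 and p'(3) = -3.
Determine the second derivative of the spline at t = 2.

21

With σ_i denoting the second derivative at x_i, h_i = 1, 1, and Δ_i = (y_(i+1) − y_i)/h_i = 5, 9:
  1·σ_0 + 4·σ_1 + 1·σ_2 = 6(Δ_1 - Δ_0) = 24
Clamped end conditions give two more equations: 2h_0·σ_0 + h_0·σ_1 = 6(Δ_0 - p'(1)) = -6 and h_1·σ_1 + 2h_1·σ_2 = 6(p'(3) - Δ_1) = -72.
Solving: σ_0 = -27/2, σ_1 = 21, σ_2 = -93/2.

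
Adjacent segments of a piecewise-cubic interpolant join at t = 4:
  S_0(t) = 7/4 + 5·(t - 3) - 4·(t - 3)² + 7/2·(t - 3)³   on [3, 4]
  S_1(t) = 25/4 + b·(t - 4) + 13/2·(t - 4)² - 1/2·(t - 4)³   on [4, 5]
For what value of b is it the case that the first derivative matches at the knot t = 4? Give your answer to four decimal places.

S_0'(t) = 5 - 8·(t - 3) + 21/2·(t - 3)², so S_0'(4) = 15/2. On the right, S_1'(4) = b, so b = 15/2.

7.5000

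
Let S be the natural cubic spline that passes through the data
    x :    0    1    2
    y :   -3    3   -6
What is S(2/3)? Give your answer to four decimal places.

2.3889

Put σ_i = S'' at the i-th knot. Here h = (1, 1) and Δ = (6, -9), so the interior equations h_(i-1)·σ_(i-1) + 2(h_(i-1)+h_i)·σ_i + h_i·σ_(i+1) = 6(Δ_i − Δ_(i-1)) read
  1·σ_0 + 4·σ_1 + 1·σ_2 = 6(Δ_1 - Δ_0) = -90
Natural end conditions: σ_0 = σ_2 = 0.
Solving the tridiagonal system: σ_0 = 0, σ_1 = -45/2, σ_2 = 0.
On [0, 1], S(x) = -3 + 39/4·x + 0·x² - 15/4·x³.
With x = 2/3: S(2/3) = 43/18.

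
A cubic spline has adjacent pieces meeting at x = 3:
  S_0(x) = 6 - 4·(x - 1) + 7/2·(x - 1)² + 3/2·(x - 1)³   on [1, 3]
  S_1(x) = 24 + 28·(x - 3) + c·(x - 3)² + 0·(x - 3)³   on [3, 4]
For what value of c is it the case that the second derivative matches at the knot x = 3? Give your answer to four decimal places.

S_0''(x) = 7 + 9·(x - 1), so S_0''(3) = 25. On the right, S_1''(3) = 2c, so c = 25/2.

12.5000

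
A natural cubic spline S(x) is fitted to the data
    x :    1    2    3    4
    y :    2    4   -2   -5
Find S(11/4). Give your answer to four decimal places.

-0.3906

Put M_i = S'' at the i-th knot. Here h = (1, 1, 1) and Δ = (2, -6, -3), so the interior equations h_(i-1)·M_(i-1) + 2(h_(i-1)+h_i)·M_i + h_i·M_(i+1) = 6(Δ_i − Δ_(i-1)) read
  1·M_0 + 4·M_1 + 1·M_2 = 6(Δ_1 - Δ_0) = -48
  1·M_1 + 4·M_2 + 1·M_3 = 6(Δ_2 - Δ_1) = 18
Natural end conditions: M_0 = M_3 = 0.
Solving the tridiagonal system: M_0 = 0, M_1 = -14, M_2 = 8, M_3 = 0.
On [2, 3], S(x) = 4 - 8/3·(x - 2) - 7·(x - 2)² + 11/3·(x - 2)³.
With (x - 2) = 3/4: S(11/4) = -25/64.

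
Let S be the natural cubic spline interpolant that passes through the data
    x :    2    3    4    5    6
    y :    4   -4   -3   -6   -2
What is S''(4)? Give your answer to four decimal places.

Let m_i = S''(x_i). Step sizes h_i = 1, 1, 1, 1; slopes of the chords Δ_i = (y_(i+1) - y_i)/h_i = -8, 1, -3, 4.
  1·m_0 + 4·m_1 + 1·m_2 = 6(Δ_1 - Δ_0) = 54
  1·m_1 + 4·m_2 + 1·m_3 = 6(Δ_2 - Δ_1) = -24
  1·m_2 + 4·m_3 + 1·m_4 = 6(Δ_3 - Δ_2) = 42
Natural end conditions: m_0 = m_4 = 0.
Hence m_0 = 0, m_1 = 237/14, m_2 = -96/7, m_3 = 195/14, m_4 = 0.

-13.7143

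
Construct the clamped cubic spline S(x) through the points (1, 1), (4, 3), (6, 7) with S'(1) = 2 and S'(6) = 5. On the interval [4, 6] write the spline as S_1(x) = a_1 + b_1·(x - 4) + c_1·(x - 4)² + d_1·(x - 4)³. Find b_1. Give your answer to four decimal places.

0.3000

With m_i denoting the second derivative at x_i, h_i = 3, 2, and Δ_i = (y_(i+1) − y_i)/h_i = 2/3, 2:
  3·m_0 + 10·m_1 + 2·m_2 = 6(Δ_1 - Δ_0) = 8
Clamped end conditions give two more equations: 2h_0·m_0 + h_0·m_1 = 6(Δ_0 - S'(1)) = -8 and h_1·m_1 + 2h_1·m_2 = 6(S'(6) - Δ_1) = 18.
Hence m_0 = -23/15, m_1 = 2/5, m_2 = 43/10.
On [4, 6], with S_1(x) = a_1 + b_1·(x - 4) + c_1·(x - 4)² + d_1·(x - 4)³: c_1 = m_1/2 = 1/5, d_1 = (m_2 - m_1)/(6h_1) = 13/40, b_1 = Δ_1 - h_1(2m_1 + m_2)/6 = 3/10.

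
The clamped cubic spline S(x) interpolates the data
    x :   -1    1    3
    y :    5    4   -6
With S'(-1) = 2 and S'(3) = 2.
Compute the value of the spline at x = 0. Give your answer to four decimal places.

6.2813

Let M_i = S''(x_i). Step sizes h_i = 2, 2; slopes of the chords Δ_i = (y_(i+1) - y_i)/h_i = -1/2, -5.
  2·M_0 + 8·M_1 + 2·M_2 = 6(Δ_1 - Δ_0) = -27
Clamped end conditions give two more equations: 2h_0·M_0 + h_0·M_1 = 6(Δ_0 - S'(-1)) = -15 and h_1·M_1 + 2h_1·M_2 = 6(S'(3) - Δ_1) = 42.
Hence M_0 = -3/8, M_1 = -27/4, M_2 = 111/8.
On [-1, 1], S(x) = 5 + 2·(x + 1) - 3/16·(x + 1)² - 17/32·(x + 1)³.
With (x + 1) = 1: S(0) = 201/32.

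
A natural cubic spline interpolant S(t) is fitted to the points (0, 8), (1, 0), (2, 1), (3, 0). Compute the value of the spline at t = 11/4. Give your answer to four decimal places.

0.5156

Put σ_i = S'' at the i-th knot. Here h = (1, 1, 1) and Δ = (-8, 1, -1), so the interior equations h_(i-1)·σ_(i-1) + 2(h_(i-1)+h_i)·σ_i + h_i·σ_(i+1) = 6(Δ_i − Δ_(i-1)) read
  1·σ_0 + 4·σ_1 + 1·σ_2 = 6(Δ_1 - Δ_0) = 54
  1·σ_1 + 4·σ_2 + 1·σ_3 = 6(Δ_2 - Δ_1) = -12
Natural end conditions: σ_0 = σ_3 = 0.
Hence σ_0 = 0, σ_1 = 76/5, σ_2 = -34/5, σ_3 = 0.
On [2, 3], S(t) = 1 + 19/15·(t - 2) - 17/5·(t - 2)² + 17/15·(t - 2)³.
With (t - 2) = 3/4: S(11/4) = 33/64.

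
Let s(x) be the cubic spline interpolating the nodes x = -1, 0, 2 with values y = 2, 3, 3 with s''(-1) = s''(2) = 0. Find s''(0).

-1

Let M_i = s''(x_i). Step sizes h_i = 1, 2; slopes of the chords Δ_i = (y_(i+1) - y_i)/h_i = 1, 0.
  1·M_0 + 6·M_1 + 2·M_2 = 6(Δ_1 - Δ_0) = -6
Natural end conditions: M_0 = M_2 = 0.
Solving: M_0 = 0, M_1 = -1, M_2 = 0.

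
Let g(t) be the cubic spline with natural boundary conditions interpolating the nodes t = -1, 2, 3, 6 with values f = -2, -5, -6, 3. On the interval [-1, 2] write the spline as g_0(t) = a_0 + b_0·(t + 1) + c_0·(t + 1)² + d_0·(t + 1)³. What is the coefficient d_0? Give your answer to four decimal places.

Let M_i = g''(x_i). Step sizes h_i = 3, 1, 3; slopes of the chords Δ_i = (y_(i+1) - y_i)/h_i = -1, -1, 3.
  3·M_0 + 8·M_1 + 1·M_2 = 6(Δ_1 - Δ_0) = 0
  1·M_1 + 8·M_2 + 3·M_3 = 6(Δ_2 - Δ_1) = 24
Natural end conditions: M_0 = M_3 = 0.
Solving: M_0 = 0, M_1 = -8/21, M_2 = 64/21, M_3 = 0.
On [-1, 2], with g_0(t) = a_0 + b_0·(t + 1) + c_0·(t + 1)² + d_0·(t + 1)³: c_0 = M_0/2 = 0, d_0 = (M_1 - M_0)/(6h_0) = -4/189, b_0 = Δ_0 - h_0(2M_0 + M_1)/6 = -17/21.

-0.0212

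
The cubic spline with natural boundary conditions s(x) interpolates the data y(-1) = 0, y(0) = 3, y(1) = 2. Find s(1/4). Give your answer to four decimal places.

3.0781

With σ_i denoting the second derivative at x_i, h_i = 1, 1, and Δ_i = (y_(i+1) − y_i)/h_i = 3, -1:
  1·σ_0 + 4·σ_1 + 1·σ_2 = 6(Δ_1 - Δ_0) = -24
Natural end conditions: σ_0 = σ_2 = 0.
Solving the tridiagonal system: σ_0 = 0, σ_1 = -6, σ_2 = 0.
On [0, 1], s(x) = 3 + 1·x - 3·x² + 1·x³.
With x = 1/4: s(1/4) = 197/64.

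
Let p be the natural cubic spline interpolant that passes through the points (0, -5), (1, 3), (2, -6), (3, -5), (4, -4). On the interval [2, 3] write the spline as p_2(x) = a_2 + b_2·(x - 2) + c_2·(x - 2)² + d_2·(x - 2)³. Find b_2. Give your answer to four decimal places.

Put M_i = p'' at the i-th knot. Here h = (1, 1, 1, 1) and Δ = (8, -9, 1, 1), so the interior equations h_(i-1)·M_(i-1) + 2(h_(i-1)+h_i)·M_i + h_i·M_(i+1) = 6(Δ_i − Δ_(i-1)) read
  1·M_0 + 4·M_1 + 1·M_2 = 6(Δ_1 - Δ_0) = -102
  1·M_1 + 4·M_2 + 1·M_3 = 6(Δ_2 - Δ_1) = 60
  1·M_2 + 4·M_3 + 1·M_4 = 6(Δ_3 - Δ_2) = 0
Natural end conditions: M_0 = M_4 = 0.
Solving the tridiagonal system: M_0 = 0, M_1 = -885/28, M_2 = 171/7, M_3 = -171/28, M_4 = 0.
On [2, 3], with p_2(x) = a_2 + b_2·(x - 2) + c_2·(x - 2)² + d_2·(x - 2)³: c_2 = M_2/2 = 171/14, d_2 = (M_3 - M_2)/(6h_2) = -285/56, b_2 = Δ_2 - h_2(2M_2 + M_3)/6 = -49/8.

-6.1250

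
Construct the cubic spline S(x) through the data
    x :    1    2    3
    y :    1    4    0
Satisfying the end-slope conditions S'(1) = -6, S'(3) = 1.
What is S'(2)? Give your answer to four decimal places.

0.5000

Let σ_i = S''(x_i). Step sizes h_i = 1, 1; slopes of the chords Δ_i = (y_(i+1) - y_i)/h_i = 3, -4.
  1·σ_0 + 4·σ_1 + 1·σ_2 = 6(Δ_1 - Δ_0) = -42
Clamped end conditions give two more equations: 2h_0·σ_0 + h_0·σ_1 = 6(Δ_0 - S'(1)) = 54 and h_1·σ_1 + 2h_1·σ_2 = 6(S'(3) - Δ_1) = 30.
Forward elimination and back-substitution give σ_0 = 41, σ_1 = -28, σ_2 = 29.
On [2, 3], S'(x) = b_1 + 2c_1·(x - 2) + 3d_1·(x - 2)² with b_1 = Δ_1 - h_1(2σ_1 + σ_2)/6 = 1/2, c_1 = σ_1/2 = -14, d_1 = (σ_2 - σ_1)/(6h_1) = 19/2. So S'(2) = 1/2.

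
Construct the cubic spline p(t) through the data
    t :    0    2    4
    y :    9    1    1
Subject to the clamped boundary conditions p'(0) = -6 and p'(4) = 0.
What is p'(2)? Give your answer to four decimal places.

-1.5000

With M_i denoting the second derivative at x_i, h_i = 2, 2, and Δ_i = (y_(i+1) − y_i)/h_i = -4, 0:
  2·M_0 + 8·M_1 + 2·M_2 = 6(Δ_1 - Δ_0) = 24
Clamped end conditions give two more equations: 2h_0·M_0 + h_0·M_1 = 6(Δ_0 - p'(0)) = 12 and h_1·M_1 + 2h_1·M_2 = 6(p'(4) - Δ_1) = 0.
Hence M_0 = 3/2, M_1 = 3, M_2 = -3/2.
On [2, 4], p'(t) = b_1 + 2c_1·(t - 2) + 3d_1·(t - 2)² with b_1 = Δ_1 - h_1(2M_1 + M_2)/6 = -3/2, c_1 = M_1/2 = 3/2, d_1 = (M_2 - M_1)/(6h_1) = -3/8. So p'(2) = -3/2.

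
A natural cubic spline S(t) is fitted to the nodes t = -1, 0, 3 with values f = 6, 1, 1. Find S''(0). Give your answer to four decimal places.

3.7500

Write σ_i for S''(x_i). With h_i = 1, 3 and divided differences Δ_i = -5, 0, the continuity of S' gives the tridiagonal system
  1·σ_0 + 8·σ_1 + 3·σ_2 = 6(Δ_1 - Δ_0) = 30
Natural end conditions: σ_0 = σ_2 = 0.
Solving: σ_0 = 0, σ_1 = 15/4, σ_2 = 0.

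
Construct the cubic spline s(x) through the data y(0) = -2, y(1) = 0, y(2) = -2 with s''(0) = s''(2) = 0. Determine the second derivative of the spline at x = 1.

-6

Write m_i for s''(x_i). With h_i = 1, 1 and divided differences Δ_i = 2, -2, the continuity of s' gives the tridiagonal system
  1·m_0 + 4·m_1 + 1·m_2 = 6(Δ_1 - Δ_0) = -24
Natural end conditions: m_0 = m_2 = 0.
Solving: m_0 = 0, m_1 = -6, m_2 = 0.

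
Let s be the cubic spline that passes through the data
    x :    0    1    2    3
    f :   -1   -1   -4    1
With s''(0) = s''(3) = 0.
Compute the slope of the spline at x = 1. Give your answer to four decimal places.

With σ_i denoting the second derivative at x_i, h_i = 1, 1, 1, and Δ_i = (y_(i+1) − y_i)/h_i = 0, -3, 5:
  1·σ_0 + 4·σ_1 + 1·σ_2 = 6(Δ_1 - Δ_0) = -18
  1·σ_1 + 4·σ_2 + 1·σ_3 = 6(Δ_2 - Δ_1) = 48
Natural end conditions: σ_0 = σ_3 = 0.
Solving the tridiagonal system: σ_0 = 0, σ_1 = -8, σ_2 = 14, σ_3 = 0.
On [1, 2], s'(x) = b_1 + 2c_1·(x - 1) + 3d_1·(x - 1)² with b_1 = Δ_1 - h_1(2σ_1 + σ_2)/6 = -8/3, c_1 = σ_1/2 = -4, d_1 = (σ_2 - σ_1)/(6h_1) = 11/3. So s'(1) = -8/3.

-2.6667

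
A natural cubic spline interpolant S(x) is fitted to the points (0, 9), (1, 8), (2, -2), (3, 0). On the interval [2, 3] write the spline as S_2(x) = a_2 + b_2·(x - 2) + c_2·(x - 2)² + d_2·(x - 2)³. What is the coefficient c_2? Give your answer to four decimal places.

Write m_i for S''(x_i). With h_i = 1, 1, 1 and divided differences Δ_i = -1, -10, 2, the continuity of S' gives the tridiagonal system
  1·m_0 + 4·m_1 + 1·m_2 = 6(Δ_1 - Δ_0) = -54
  1·m_1 + 4·m_2 + 1·m_3 = 6(Δ_2 - Δ_1) = 72
Natural end conditions: m_0 = m_3 = 0.
Solving: m_0 = 0, m_1 = -96/5, m_2 = 114/5, m_3 = 0.
On [2, 3], with S_2(x) = a_2 + b_2·(x - 2) + c_2·(x - 2)² + d_2·(x - 2)³: c_2 = m_2/2 = 57/5, d_2 = (m_3 - m_2)/(6h_2) = -19/5, b_2 = Δ_2 - h_2(2m_2 + m_3)/6 = -28/5.

11.4000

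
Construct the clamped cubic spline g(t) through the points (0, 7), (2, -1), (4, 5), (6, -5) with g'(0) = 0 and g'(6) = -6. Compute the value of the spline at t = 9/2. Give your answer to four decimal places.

4.0563

Let m_i = g''(x_i). Step sizes h_i = 2, 2, 2; slopes of the chords Δ_i = (y_(i+1) - y_i)/h_i = -4, 3, -5.
  2·m_0 + 8·m_1 + 2·m_2 = 6(Δ_1 - Δ_0) = 42
  2·m_1 + 8·m_2 + 2·m_3 = 6(Δ_2 - Δ_1) = -48
Clamped end conditions give two more equations: 2h_0·m_0 + h_0·m_1 = 6(Δ_0 - g'(0)) = -24 and h_2·m_2 + 2h_2·m_3 = 6(g'(6) - Δ_2) = -6.
Forward elimination and back-substitution give m_0 = -56/5, m_1 = 52/5, m_2 = -47/5, m_3 = 16/5.
On [4, 6], g(t) = 5 + 1/5·(t - 4) - 47/10·(t - 4)² + 21/20·(t - 4)³.
With (t - 4) = 1/2: g(9/2) = 649/160.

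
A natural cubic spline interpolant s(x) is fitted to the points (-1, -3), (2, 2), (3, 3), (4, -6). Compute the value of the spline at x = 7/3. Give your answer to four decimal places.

3.0040

Let M_i = s''(x_i). Step sizes h_i = 3, 1, 1; slopes of the chords Δ_i = (y_(i+1) - y_i)/h_i = 5/3, 1, -9.
  3·M_0 + 8·M_1 + 1·M_2 = 6(Δ_1 - Δ_0) = -4
  1·M_1 + 4·M_2 + 1·M_3 = 6(Δ_2 - Δ_1) = -60
Natural end conditions: M_0 = M_3 = 0.
Forward elimination and back-substitution give M_0 = 0, M_1 = 44/31, M_2 = -476/31, M_3 = 0.
On [2, 3], s(x) = 2 + 287/93·(x - 2) + 22/31·(x - 2)² - 260/93·(x - 2)³.
With (x - 2) = 1/3: s(7/3) = 7543/2511.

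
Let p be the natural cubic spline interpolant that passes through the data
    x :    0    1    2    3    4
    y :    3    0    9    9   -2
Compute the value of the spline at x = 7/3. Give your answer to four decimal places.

10.5979

Let M_i = p''(x_i). Step sizes h_i = 1, 1, 1, 1; slopes of the chords Δ_i = (y_(i+1) - y_i)/h_i = -3, 9, 0, -11.
  1·M_0 + 4·M_1 + 1·M_2 = 6(Δ_1 - Δ_0) = 72
  1·M_1 + 4·M_2 + 1·M_3 = 6(Δ_2 - Δ_1) = -54
  1·M_2 + 4·M_3 + 1·M_4 = 6(Δ_3 - Δ_2) = -66
Natural end conditions: M_0 = M_4 = 0.
Solving: M_0 = 0, M_1 = 615/28, M_2 = -111/7, M_3 = -351/28, M_4 = 0.
On [2, 3], p(x) = 9 + 59/8·(x - 2) - 111/14·(x - 2)² + 31/56·(x - 2)³.
With (x - 2) = 1/3: p(7/3) = 2003/189.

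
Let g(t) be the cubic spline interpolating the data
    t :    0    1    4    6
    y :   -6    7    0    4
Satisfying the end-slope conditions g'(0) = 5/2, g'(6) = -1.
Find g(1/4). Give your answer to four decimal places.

-4.2290

Put M_i = g'' at the i-th knot. Here h = (1, 3, 2) and Δ = (13, -7/3, 2), so the interior equations h_(i-1)·M_(i-1) + 2(h_(i-1)+h_i)·M_i + h_i·M_(i+1) = 6(Δ_i − Δ_(i-1)) read
  1·M_0 + 8·M_1 + 3·M_2 = 6(Δ_1 - Δ_0) = -92
  3·M_1 + 10·M_2 + 2·M_3 = 6(Δ_2 - Δ_1) = 26
Clamped end conditions give two more equations: 2h_0·M_0 + h_0·M_1 = 6(Δ_0 - g'(0)) = 63 and h_2·M_2 + 2h_2·M_3 = 6(g'(6) - Δ_2) = -18.
Hence M_0 = 1634/39, M_1 = -811/39, M_2 = 422/39, M_3 = -773/78.
On [0, 1], g(t) = -6 + 5/2·t + 817/39·t² - 815/78·t³.
With t = 1/4: g(1/4) = -7037/1664.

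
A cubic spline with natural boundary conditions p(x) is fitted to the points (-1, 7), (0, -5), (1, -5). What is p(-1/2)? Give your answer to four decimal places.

Write M_i for p''(x_i). With h_i = 1, 1 and divided differences Δ_i = -12, 0, the continuity of p' gives the tridiagonal system
  1·M_0 + 4·M_1 + 1·M_2 = 6(Δ_1 - Δ_0) = 72
Natural end conditions: M_0 = M_2 = 0.
Hence M_0 = 0, M_1 = 18, M_2 = 0.
On [-1, 0], p(x) = 7 - 15·(x + 1) + 0·(x + 1)² + 3·(x + 1)³.
With (x + 1) = 1/2: p(-1/2) = -1/8.

-0.1250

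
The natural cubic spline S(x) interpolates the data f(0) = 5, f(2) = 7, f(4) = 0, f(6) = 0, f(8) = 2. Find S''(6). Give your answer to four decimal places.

-0.1875

Let m_i = S''(x_i). Step sizes h_i = 2, 2, 2, 2; slopes of the chords Δ_i = (y_(i+1) - y_i)/h_i = 1, -7/2, 0, 1.
  2·m_0 + 8·m_1 + 2·m_2 = 6(Δ_1 - Δ_0) = -27
  2·m_1 + 8·m_2 + 2·m_3 = 6(Δ_2 - Δ_1) = 21
  2·m_2 + 8·m_3 + 2·m_4 = 6(Δ_3 - Δ_2) = 6
Natural end conditions: m_0 = m_4 = 0.
Forward elimination and back-substitution give m_0 = 0, m_1 = -69/16, m_2 = 15/4, m_3 = -3/16, m_4 = 0.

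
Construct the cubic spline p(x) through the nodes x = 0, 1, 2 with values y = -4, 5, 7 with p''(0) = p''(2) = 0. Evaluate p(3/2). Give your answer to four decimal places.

Put m_i = p'' at the i-th knot. Here h = (1, 1) and Δ = (9, 2), so the interior equations h_(i-1)·m_(i-1) + 2(h_(i-1)+h_i)·m_i + h_i·m_(i+1) = 6(Δ_i − Δ_(i-1)) read
  1·m_0 + 4·m_1 + 1·m_2 = 6(Δ_1 - Δ_0) = -42
Natural end conditions: m_0 = m_2 = 0.
Hence m_0 = 0, m_1 = -21/2, m_2 = 0.
On [1, 2], p(x) = 5 + 11/2·(x - 1) - 21/4·(x - 1)² + 7/4·(x - 1)³.
With (x - 1) = 1/2: p(3/2) = 213/32.

6.6563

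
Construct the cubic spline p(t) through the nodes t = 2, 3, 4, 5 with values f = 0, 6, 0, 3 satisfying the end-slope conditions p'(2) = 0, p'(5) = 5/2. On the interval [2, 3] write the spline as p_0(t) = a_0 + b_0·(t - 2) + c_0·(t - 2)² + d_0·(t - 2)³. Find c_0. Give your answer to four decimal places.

17.2333

Write m_i for p''(x_i). With h_i = 1, 1, 1 and divided differences Δ_i = 6, -6, 3, the continuity of p' gives the tridiagonal system
  1·m_0 + 4·m_1 + 1·m_2 = 6(Δ_1 - Δ_0) = -72
  1·m_1 + 4·m_2 + 1·m_3 = 6(Δ_2 - Δ_1) = 54
Clamped end conditions give two more equations: 2h_0·m_0 + h_0·m_1 = 6(Δ_0 - p'(2)) = 36 and h_2·m_2 + 2h_2·m_3 = 6(p'(5) - Δ_2) = -3.
Solving the tridiagonal system: m_0 = 517/15, m_1 = -494/15, m_2 = 379/15, m_3 = -212/15.
On [2, 3], with p_0(t) = a_0 + b_0·(t - 2) + c_0·(t - 2)² + d_0·(t - 2)³: c_0 = m_0/2 = 517/30, d_0 = (m_1 - m_0)/(6h_0) = -337/30, b_0 = Δ_0 - h_0(2m_0 + m_1)/6 = 0.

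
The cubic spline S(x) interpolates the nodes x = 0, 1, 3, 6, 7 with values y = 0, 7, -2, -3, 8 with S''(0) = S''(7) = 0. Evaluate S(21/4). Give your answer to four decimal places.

Let m_i = S''(x_i). Step sizes h_i = 1, 2, 3, 1; slopes of the chords Δ_i = (y_(i+1) - y_i)/h_i = 7, -9/2, -1/3, 11.
  1·m_0 + 6·m_1 + 2·m_2 = 6(Δ_1 - Δ_0) = -69
  2·m_1 + 10·m_2 + 3·m_3 = 6(Δ_2 - Δ_1) = 25
  3·m_2 + 8·m_3 + 1·m_4 = 6(Δ_3 - Δ_2) = 68
Natural end conditions: m_0 = m_4 = 0.
Forward elimination and back-substitution give m_0 = 0, m_1 = -4891/394, m_2 = 540/197, m_3 = 1472/197, m_4 = 0.
On [3, 6], S(x) = -2 - 4025/591·(x - 3) + 270/197·(x - 3)² + 466/1773·(x - 3)³.
With (x - 3) = 9/4: S(21/4) = -46595/6304.

-7.3913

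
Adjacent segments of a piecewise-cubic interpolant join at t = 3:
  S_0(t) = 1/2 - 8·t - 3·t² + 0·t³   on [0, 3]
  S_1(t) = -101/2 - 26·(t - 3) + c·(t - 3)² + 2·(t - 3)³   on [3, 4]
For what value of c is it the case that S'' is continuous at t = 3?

S_0''(t) = -6 + 0·t, so S_0''(3) = -6. On the right, S_1''(3) = 2c, so c = -3.

-3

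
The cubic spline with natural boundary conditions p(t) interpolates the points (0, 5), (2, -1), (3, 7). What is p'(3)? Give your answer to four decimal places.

9.8333

Put M_i = p'' at the i-th knot. Here h = (2, 1) and Δ = (-3, 8), so the interior equations h_(i-1)·M_(i-1) + 2(h_(i-1)+h_i)·M_i + h_i·M_(i+1) = 6(Δ_i − Δ_(i-1)) read
  2·M_0 + 6·M_1 + 1·M_2 = 6(Δ_1 - Δ_0) = 66
Natural end conditions: M_0 = M_2 = 0.
Forward elimination and back-substitution give M_0 = 0, M_1 = 11, M_2 = 0.
On [2, 3], p'(t) = b_1 + 2c_1·(t - 2) + 3d_1·(t - 2)² with b_1 = Δ_1 - h_1(2M_1 + M_2)/6 = 13/3, c_1 = M_1/2 = 11/2, d_1 = (M_2 - M_1)/(6h_1) = -11/6. So p'(3) = 59/6.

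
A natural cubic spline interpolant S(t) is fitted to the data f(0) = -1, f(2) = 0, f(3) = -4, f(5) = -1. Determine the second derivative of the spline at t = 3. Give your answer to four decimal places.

6.4286

Let M_i = S''(x_i). Step sizes h_i = 2, 1, 2; slopes of the chords Δ_i = (y_(i+1) - y_i)/h_i = 1/2, -4, 3/2.
  2·M_0 + 6·M_1 + 1·M_2 = 6(Δ_1 - Δ_0) = -27
  1·M_1 + 6·M_2 + 2·M_3 = 6(Δ_2 - Δ_1) = 33
Natural end conditions: M_0 = M_3 = 0.
Forward elimination and back-substitution give M_0 = 0, M_1 = -39/7, M_2 = 45/7, M_3 = 0.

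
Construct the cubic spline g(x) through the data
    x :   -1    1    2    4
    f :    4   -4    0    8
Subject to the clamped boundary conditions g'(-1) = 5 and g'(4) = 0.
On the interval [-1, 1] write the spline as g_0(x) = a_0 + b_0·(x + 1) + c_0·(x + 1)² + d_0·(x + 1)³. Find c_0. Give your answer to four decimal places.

With M_i denoting the second derivative at x_i, h_i = 2, 1, 2, and Δ_i = (y_(i+1) − y_i)/h_i = -4, 4, 4:
  2·M_0 + 6·M_1 + 1·M_2 = 6(Δ_1 - Δ_0) = 48
  1·M_1 + 6·M_2 + 2·M_3 = 6(Δ_2 - Δ_1) = 0
Clamped end conditions give two more equations: 2h_0·M_0 + h_0·M_1 = 6(Δ_0 - g'(-1)) = -54 and h_2·M_2 + 2h_2·M_3 = 6(g'(4) - Δ_2) = -24.
Hence M_0 = -337/16, M_1 = 121/8, M_2 = -5/8, M_3 = -91/16.
On [-1, 1], with g_0(x) = a_0 + b_0·(x + 1) + c_0·(x + 1)² + d_0·(x + 1)³: c_0 = M_0/2 = -337/32, d_0 = (M_1 - M_0)/(6h_0) = 193/64, b_0 = Δ_0 - h_0(2M_0 + M_1)/6 = 5.

-10.5313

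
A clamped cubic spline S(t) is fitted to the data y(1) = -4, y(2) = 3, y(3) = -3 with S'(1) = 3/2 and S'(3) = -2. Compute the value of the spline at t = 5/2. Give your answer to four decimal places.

0.3594

With M_i denoting the second derivative at x_i, h_i = 1, 1, and Δ_i = (y_(i+1) − y_i)/h_i = 7, -6:
  1·M_0 + 4·M_1 + 1·M_2 = 6(Δ_1 - Δ_0) = -78
Clamped end conditions give two more equations: 2h_0·M_0 + h_0·M_1 = 6(Δ_0 - S'(1)) = 33 and h_1·M_1 + 2h_1·M_2 = 6(S'(3) - Δ_1) = 24.
Forward elimination and back-substitution give M_0 = 137/4, M_1 = -71/2, M_2 = 119/4.
On [2, 3], S(t) = 3 + 7/8·(t - 2) - 71/4·(t - 2)² + 87/8·(t - 2)³.
With (t - 2) = 1/2: S(5/2) = 23/64.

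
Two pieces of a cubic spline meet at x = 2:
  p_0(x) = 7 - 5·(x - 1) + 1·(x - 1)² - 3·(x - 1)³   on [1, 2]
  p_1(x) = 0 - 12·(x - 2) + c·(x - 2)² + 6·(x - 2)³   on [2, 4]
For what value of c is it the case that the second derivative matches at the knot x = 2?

-8

p_0''(x) = 2 - 18·(x - 1), so p_0''(2) = -16. On the right, p_1''(2) = 2c, so c = -8.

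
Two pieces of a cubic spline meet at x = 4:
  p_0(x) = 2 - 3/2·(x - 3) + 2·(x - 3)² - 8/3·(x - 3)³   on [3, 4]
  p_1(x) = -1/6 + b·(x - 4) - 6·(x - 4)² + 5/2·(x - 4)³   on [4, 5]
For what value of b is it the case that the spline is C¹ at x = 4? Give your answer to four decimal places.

-5.5000

p_0'(x) = -3/2 + 4·(x - 3) - 8·(x - 3)², so p_0'(4) = -11/2. On the right, p_1'(4) = b, so b = -11/2.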